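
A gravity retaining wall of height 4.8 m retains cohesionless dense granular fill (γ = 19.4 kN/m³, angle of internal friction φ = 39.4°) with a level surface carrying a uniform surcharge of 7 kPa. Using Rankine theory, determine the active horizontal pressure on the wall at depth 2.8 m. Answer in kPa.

K_a = (1 − sin φ)/(1 + sin φ) = 0.2234.
σ_v = γz + q = 19.4 × 2.8 + 7 = 61.32 kPa.
σ_h = K_a σ_v = 0.2234 × 61.32 = 13.70 kPa.

13.7 kPa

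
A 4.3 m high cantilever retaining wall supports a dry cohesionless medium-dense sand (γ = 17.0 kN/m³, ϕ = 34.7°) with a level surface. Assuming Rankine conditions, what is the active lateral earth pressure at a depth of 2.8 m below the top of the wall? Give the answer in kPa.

13.1 kPa

K_a = (1 − sin φ)/(1 + sin φ) = 0.2745.
σ_h = K_a γ z = 0.2745 × 17.0 × 2.8 = 13.06 kPa.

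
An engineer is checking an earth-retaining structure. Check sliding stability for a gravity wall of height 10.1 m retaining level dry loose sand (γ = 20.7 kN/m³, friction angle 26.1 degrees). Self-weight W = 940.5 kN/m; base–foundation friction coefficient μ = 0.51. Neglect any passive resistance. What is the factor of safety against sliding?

K_a = tan²(45° − 26.1°/2) = 0.3889.
P_a = ½K_aγH² = 0.5×0.3889×20.7×10.1² = 410.7 kN/m, acting at H/3 = 3.367 m above the base.
FS_sliding = μW / P_a = 0.51×940.5 / 410.7 = 1.168.

1.17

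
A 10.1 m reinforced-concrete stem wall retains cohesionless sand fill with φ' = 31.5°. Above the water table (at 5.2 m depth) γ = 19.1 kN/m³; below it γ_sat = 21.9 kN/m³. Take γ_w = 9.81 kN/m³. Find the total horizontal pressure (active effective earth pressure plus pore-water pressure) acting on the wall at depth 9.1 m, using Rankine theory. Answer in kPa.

K_a = (1 − sin φ)/(1 + sin φ) = 0.3136.
γ' = 21.9 − 9.81 = 12.09 kN/m³.
Effective vertical stress at 9.1 m: σ'_v = 19.1×5.2 + 12.09×3.90 = 146.5 kPa.
σ'_h = K_a σ'_v = 0.3136 × 146.5 = 45.94 kPa; u = γ_w × 3.90 = 38.26 kPa.
Total σ_h = 45.94 + 38.26 = 84.20 kPa.

84.2 kPa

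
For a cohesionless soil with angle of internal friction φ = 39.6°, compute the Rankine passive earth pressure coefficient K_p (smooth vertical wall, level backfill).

K_p = (1 + sin φ)/(1 − sin φ) = tan²(45° + 39.6°/2) = 4.516.

4.52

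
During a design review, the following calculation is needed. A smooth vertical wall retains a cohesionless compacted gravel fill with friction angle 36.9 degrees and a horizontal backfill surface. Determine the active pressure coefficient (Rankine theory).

0.250

K_a = (1 − sin φ)/(1 + sin φ) = (1 − sin 36.9°)/(1 + sin 36.9°) = 0.2497.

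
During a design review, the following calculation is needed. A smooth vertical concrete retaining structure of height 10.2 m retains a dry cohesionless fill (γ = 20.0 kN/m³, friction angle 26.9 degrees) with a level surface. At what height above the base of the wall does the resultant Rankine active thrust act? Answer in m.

3.40 m

K_a = 0.3770.
The pressure distribution is triangular, so the resultant acts at H/3 above the base = 10.2/3 = 3.400 m.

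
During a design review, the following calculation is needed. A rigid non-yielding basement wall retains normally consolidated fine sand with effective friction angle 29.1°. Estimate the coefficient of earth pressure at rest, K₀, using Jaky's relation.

K₀ = 1 − sin φ' = 1 − sin 29.1° = 0.5137.

0.514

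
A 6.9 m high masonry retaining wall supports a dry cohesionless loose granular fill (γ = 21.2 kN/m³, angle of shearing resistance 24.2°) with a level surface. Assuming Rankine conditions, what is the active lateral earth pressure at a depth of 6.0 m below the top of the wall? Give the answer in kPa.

K_a = (1 − sin φ)/(1 + sin φ) = 0.4185.
σ_h = K_a γ z = 0.4185 × 21.2 × 6.0 = 53.24 kPa.

53.2 kPa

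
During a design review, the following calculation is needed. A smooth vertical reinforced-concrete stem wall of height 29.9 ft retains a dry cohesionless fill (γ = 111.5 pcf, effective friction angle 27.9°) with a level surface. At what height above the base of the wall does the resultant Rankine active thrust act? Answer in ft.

K_a = 0.3625.
The pressure distribution is triangular, so the resultant acts at H/3 above the base = 29.9/3 = 9.967 ft.

9.97 ft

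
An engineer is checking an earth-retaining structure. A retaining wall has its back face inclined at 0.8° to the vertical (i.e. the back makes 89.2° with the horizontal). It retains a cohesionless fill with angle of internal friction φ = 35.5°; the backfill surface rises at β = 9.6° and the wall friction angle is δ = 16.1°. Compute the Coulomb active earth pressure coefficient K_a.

K_a = sin²(α+φ) / [sin²α · sin(α−δ) · (1 + √{sin(φ+δ)sin(φ−β) / (sin(α−δ)sin(α+β))})²].
With α = 89.2°, φ = 35.5°, δ = 16.1°, β = 9.6°: K_a = 0.2754.

0.275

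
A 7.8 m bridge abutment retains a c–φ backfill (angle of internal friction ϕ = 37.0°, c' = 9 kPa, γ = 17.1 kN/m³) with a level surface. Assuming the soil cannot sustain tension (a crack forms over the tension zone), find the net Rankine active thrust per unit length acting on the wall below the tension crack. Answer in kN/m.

68.8 kN/m

K_a = 0.2486; √K_a = 0.4986.
Tension-crack depth z_c = 2c/(γ√K_a) = 2×9/(17.1×0.4986) = 2.111 m.
σ_a at base = K_a γ H − 2c√K_a = 0.2486×17.1×7.8 − 2×9×0.4986 = 24.18 kPa.
P_a = ½ × 24.18 × (H − z_c) = 0.5×24.18×5.689 = 68.78 kN/m.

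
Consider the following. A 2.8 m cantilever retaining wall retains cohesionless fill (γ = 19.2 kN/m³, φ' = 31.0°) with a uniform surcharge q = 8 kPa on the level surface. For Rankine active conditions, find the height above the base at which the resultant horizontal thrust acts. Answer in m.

1.04 m

K_a = 0.3201.
Triangular part P₁ = ½K_aγH² = 24.09 at H/3 = 0.9333 m; rectangular part P₂ = K_a q H = 7.170 at H/2 = 1.400 m.
ȳ = (P₁·0.9333 + P₂·1.400)/(P₁+P₂) = 1.040 m.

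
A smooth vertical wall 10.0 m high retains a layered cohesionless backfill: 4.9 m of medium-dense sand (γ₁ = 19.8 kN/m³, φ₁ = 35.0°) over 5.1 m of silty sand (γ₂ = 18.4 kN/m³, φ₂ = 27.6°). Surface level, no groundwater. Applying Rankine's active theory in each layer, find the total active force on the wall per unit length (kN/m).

334 kN/m

K_a1 = tan²(45°−35.0°/2) = 0.2710; K_a2 = tan²(45°−27.6°/2) = 0.3668.
Layer 1: σ at base = K_a1 γ₁ h₁ = 26.29 kPa; P₁ = ½×26.29×4.9 = 64.41.
Layer 2: σ_v at top = γ₁h₁ = 97.02; σ_h top = K_a2×97.02 = 35.58; σ_h base = K_a2×(97.02+18.4×5.1) = 70.00.
P₂ = ½(35.58+70.00)×5.1 = 269.2. Total P_a = 64.41+269.2 = 333.7 kN/m.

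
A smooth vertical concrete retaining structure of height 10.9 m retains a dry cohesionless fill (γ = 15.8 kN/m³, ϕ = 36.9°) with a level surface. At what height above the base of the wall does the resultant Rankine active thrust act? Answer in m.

3.63 m

K_a = 0.2497.
The pressure distribution is triangular, so the resultant acts at H/3 above the base = 10.9/3 = 3.633 m.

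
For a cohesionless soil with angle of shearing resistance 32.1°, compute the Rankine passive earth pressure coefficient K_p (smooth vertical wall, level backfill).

K_p = (1 + sin φ)/(1 − sin φ) = tan²(45° + 32.1°/2) = 3.268.

3.27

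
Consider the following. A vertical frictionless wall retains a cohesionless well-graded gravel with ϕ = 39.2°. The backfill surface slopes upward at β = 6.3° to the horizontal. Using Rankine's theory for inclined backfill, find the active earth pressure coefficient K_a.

K_a = cos β · (cos β − √(cos²β − cos²φ)) / (cos β + √(cos²β − cos²φ)).
cos β = 0.9940, cos φ = 0.7749, √(cos²β − cos²φ) = 0.6224.
K_a = 0.9940 × (0.9940 − 0.6224)/(0.9940 + 0.6224) = 0.2285.

0.228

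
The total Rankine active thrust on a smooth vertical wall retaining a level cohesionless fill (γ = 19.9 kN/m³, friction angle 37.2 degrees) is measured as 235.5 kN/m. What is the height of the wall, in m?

9.80 m

K_a = 0.2464. P_a = ½ K_a γ H² ⇒ H = √(2P_a/(K_a γ)).
H = √(2×235.5/(0.2464×19.9)) = 9.801 m.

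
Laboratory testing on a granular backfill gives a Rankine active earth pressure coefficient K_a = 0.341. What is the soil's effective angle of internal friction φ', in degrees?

29.4°

K_a = tan²(45° − φ/2) ⇒ 45° − φ/2 = arctan(√0.341) = 30.28°.
φ = 2(45° − 30.28°) = 29.43°.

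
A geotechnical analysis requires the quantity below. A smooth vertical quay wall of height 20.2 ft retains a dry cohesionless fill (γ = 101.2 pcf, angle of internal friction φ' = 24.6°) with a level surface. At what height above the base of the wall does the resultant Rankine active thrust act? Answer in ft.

6.73 ft

K_a = 0.4121.
The pressure distribution is triangular, so the resultant acts at H/3 above the base = 20.2/3 = 6.733 ft.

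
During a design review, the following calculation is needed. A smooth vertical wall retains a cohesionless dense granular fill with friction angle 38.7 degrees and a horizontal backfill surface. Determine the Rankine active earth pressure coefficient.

0.231

K_a = (1 − sin φ)/(1 + sin φ) = (1 − sin 38.7°)/(1 + sin 38.7°) = 0.2306.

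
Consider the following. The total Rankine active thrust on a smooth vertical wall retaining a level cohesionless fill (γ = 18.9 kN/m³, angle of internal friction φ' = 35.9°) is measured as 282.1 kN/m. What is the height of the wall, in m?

10.7 m

K_a = 0.2607. P_a = ½ K_a γ H² ⇒ H = √(2P_a/(K_a γ)).
H = √(2×282.1/(0.2607×18.9)) = 10.70 m.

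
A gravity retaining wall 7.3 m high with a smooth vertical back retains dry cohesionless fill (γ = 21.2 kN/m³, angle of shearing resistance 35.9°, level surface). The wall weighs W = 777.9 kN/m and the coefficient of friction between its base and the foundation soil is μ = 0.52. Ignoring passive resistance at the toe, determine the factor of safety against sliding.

K_a = tan²(45° − 35.9°/2) = 0.2607.
P_a = ½K_aγH² = 0.5×0.2607×21.2×7.3² = 147.3 kN/m, acting at H/3 = 2.433 m above the base.
FS_sliding = μW / P_a = 0.52×777.9 / 147.3 = 2.746.

2.75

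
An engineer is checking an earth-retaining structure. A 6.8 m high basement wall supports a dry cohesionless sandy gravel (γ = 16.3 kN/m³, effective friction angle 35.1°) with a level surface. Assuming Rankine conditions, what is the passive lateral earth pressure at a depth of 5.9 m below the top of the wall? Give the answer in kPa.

K_p = (1 + sin φ)/(1 − sin φ) = 3.706.
σ_h = K_p γ z = 3.706 × 16.3 × 5.9 = 356.4 kPa.

356 kPa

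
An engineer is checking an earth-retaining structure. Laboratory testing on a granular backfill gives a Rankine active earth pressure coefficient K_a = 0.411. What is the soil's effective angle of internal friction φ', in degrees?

K_a = tan²(45° − φ/2) ⇒ 45° − φ/2 = arctan(√0.411) = 32.66°.
φ = 2(45° − 32.66°) = 24.67°.

24.7°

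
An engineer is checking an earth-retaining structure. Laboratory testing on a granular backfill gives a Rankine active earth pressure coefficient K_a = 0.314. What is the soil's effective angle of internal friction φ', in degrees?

31.5°

K_a = tan²(45° − φ/2) ⇒ 45° − φ/2 = arctan(√0.314) = 29.26°.
φ = 2(45° − 29.26°) = 31.47°.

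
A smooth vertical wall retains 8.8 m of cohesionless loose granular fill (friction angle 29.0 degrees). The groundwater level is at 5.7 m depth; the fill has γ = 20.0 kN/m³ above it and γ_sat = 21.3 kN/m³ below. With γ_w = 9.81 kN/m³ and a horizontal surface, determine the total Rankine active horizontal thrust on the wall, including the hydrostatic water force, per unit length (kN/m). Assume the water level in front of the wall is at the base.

K_a = tan²(45° − φ/2) = 0.3470.
γ' = 21.3 − 9.81 = 11.49 kN/m³. Depth below WT = 3.1 m.
σ'_h at WT = K_a γ d_w = 39.56 kPa; at base = 39.56 + K_a γ' × 3.1 = 51.91 kPa.
P₁ (0–5.7 m) = ½×39.56×5.7 = 112.7. P₂ (5.7–8.8 m) = ½(39.56+51.91)×3.1 = 141.8.
P_w = ½ γ_w h₂² = 0.5×9.81×3.1² = 47.14. Total = 112.7+141.8+47.14 = 301.6 kN/m.

302 kN/m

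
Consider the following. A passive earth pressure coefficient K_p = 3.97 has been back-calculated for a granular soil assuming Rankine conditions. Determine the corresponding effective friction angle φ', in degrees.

36.7°

K_p = (1+sin φ)/(1−sin φ) ⇒ sin φ = (K_p − 1)/(K_p + 1) = 0.5976.
φ = arcsin(0.5976) = 36.70°.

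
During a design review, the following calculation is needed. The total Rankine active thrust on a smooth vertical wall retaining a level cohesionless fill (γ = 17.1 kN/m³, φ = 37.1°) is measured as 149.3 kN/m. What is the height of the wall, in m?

K_a = 0.2475. P_a = ½ K_a γ H² ⇒ H = √(2P_a/(K_a γ)).
H = √(2×149.3/(0.2475×17.1)) = 8.400 m.

8.40 m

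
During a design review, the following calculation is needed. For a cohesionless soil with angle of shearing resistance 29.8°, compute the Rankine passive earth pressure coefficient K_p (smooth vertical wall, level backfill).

K_p = (1 + sin φ)/(1 − sin φ) = tan²(45° + 29.8°/2) = 2.976.

2.98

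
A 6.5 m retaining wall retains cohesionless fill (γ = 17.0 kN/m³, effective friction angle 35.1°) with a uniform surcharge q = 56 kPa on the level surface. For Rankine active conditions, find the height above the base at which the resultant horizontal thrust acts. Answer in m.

2.71 m

K_a = 0.2698.
Triangular part P₁ = ½K_aγH² = 96.91 at H/3 = 2.167 m; rectangular part P₂ = K_a q H = 98.22 at H/2 = 3.250 m.
ȳ = (P₁·2.167 + P₂·3.250)/(P₁+P₂) = 2.712 m.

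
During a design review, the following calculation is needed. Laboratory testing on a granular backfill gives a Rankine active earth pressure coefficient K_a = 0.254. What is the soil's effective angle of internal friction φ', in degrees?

36.5°

K_a = tan²(45° − φ/2) ⇒ 45° − φ/2 = arctan(√0.254) = 26.75°.
φ = 2(45° − 26.75°) = 36.51°.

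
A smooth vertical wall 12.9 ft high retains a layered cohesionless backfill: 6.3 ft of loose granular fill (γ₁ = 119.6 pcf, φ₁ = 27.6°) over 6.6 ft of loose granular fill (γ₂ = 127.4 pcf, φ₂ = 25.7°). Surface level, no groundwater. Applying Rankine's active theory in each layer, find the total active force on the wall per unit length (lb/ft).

K_a1 = tan²(45°−27.6°/2) = 0.3668; K_a2 = tan²(45°−25.7°/2) = 0.3950.
Layer 1: σ at base = K_a1 γ₁ h₁ = 276.4 psf; P₁ = ½×276.4×6.3 = 870.5.
Layer 2: σ_v at top = γ₁h₁ = 753.5; σ_h top = K_a2×753.5 = 297.6; σ_h base = K_a2×(753.5+127.4×6.6) = 629.8.
P₂ = ½(297.6+629.8)×6.6 = 3061. Total P_a = 870.5+3061 = 3931 lb/ft.

3930 lb/ft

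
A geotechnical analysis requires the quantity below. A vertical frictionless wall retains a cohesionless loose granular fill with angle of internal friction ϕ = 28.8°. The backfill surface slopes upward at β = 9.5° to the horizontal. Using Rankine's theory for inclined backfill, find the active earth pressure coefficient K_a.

K_a = cos β · (cos β − √(cos²β − cos²φ)) / (cos β + √(cos²β − cos²φ)).
cos β = 0.9863, cos φ = 0.8763, √(cos²β − cos²φ) = 0.4526.
K_a = 0.9863 × (0.9863 − 0.4526)/(0.9863 + 0.4526) = 0.3658.

0.366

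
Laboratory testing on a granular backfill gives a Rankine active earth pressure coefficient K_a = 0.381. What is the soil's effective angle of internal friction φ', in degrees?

26.6°

K_a = tan²(45° − φ/2) ⇒ 45° − φ/2 = arctan(√0.381) = 31.69°.
φ = 2(45° − 31.69°) = 26.63°.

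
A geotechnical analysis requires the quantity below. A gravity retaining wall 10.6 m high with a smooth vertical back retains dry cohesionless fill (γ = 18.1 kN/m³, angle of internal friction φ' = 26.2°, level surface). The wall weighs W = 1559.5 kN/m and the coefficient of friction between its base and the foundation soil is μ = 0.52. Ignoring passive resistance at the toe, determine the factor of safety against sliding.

2.06

K_a = tan²(45° − 26.2°/2) = 0.3874.
P_a = ½K_aγH² = 0.5×0.3874×18.1×10.6² = 394.0 kN/m, acting at H/3 = 3.533 m above the base.
FS_sliding = μW / P_a = 0.52×1559.5 / 394.0 = 2.058.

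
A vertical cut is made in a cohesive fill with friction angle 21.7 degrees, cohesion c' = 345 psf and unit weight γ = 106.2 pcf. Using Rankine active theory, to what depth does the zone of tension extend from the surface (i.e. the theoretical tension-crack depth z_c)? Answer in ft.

9.58 ft

K_a = tan²(45° − 21.7°/2) = 0.4601; √K_a = 0.6783.
The active pressure is zero where K_a γ z = 2c√K_a, so z_c = 2c/(γ√K_a) = 2×345/(106.2×0.6783) = 9.578 ft.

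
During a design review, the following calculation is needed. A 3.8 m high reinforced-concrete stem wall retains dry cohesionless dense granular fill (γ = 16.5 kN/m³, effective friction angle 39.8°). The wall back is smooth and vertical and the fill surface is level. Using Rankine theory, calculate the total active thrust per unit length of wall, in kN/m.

K_a = tan²(45° − φ/2) = 0.2194.
P_a = ½ K_a γ H² = 0.5 × 0.2194 × 16.5 × 3.8² = 26.14 kN/m.

26.1 kN/m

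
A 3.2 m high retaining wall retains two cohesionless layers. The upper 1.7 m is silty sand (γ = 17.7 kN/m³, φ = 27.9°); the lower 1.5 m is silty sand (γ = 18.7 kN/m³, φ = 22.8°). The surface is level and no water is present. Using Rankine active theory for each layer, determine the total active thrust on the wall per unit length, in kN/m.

K_a1 = tan²(45°−27.9°/2) = 0.3625; K_a2 = tan²(45°−22.8°/2) = 0.4414.
Layer 1: σ at base = K_a1 γ₁ h₁ = 10.91 kPa; P₁ = ½×10.91×1.7 = 9.271.
Layer 2: σ_v at top = γ₁h₁ = 30.09; σ_h top = K_a2×30.09 = 13.28; σ_h base = K_a2×(30.09+18.7×1.5) = 25.66.
P₂ = ½(13.28+25.66)×1.5 = 29.21. Total P_a = 9.271+29.21 = 38.48 kN/m.

38.5 kN/m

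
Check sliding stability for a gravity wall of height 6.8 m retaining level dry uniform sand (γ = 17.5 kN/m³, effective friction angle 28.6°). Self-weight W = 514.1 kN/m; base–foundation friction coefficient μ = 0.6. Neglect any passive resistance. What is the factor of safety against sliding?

K_a = tan²(45° − 28.6°/2) = 0.3525.
P_a = ½K_aγH² = 0.5×0.3525×17.5×6.8² = 142.6 kN/m, acting at H/3 = 2.267 m above the base.
FS_sliding = μW / P_a = 0.6×514.1 / 142.6 = 2.163.

2.16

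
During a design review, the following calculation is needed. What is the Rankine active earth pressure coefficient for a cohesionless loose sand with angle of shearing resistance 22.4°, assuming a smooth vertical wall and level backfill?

K_a = (1 − sin φ)/(1 + sin φ) = (1 − sin 22.4°)/(1 + sin 22.4°) = 0.4482.

0.448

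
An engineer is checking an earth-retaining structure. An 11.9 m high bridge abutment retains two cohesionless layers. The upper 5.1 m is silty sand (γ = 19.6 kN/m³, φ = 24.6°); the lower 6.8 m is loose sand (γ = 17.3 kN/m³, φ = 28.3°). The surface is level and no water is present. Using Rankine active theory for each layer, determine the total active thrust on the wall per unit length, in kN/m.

490 kN/m

K_a1 = tan²(45°−24.6°/2) = 0.4121; K_a2 = tan²(45°−28.3°/2) = 0.3568.
Layer 1: σ at base = K_a1 γ₁ h₁ = 41.20 kPa; P₁ = ½×41.20×5.1 = 105.1.
Layer 2: σ_v at top = γ₁h₁ = 99.96; σ_h top = K_a2×99.96 = 35.66; σ_h base = K_a2×(99.96+17.3×6.8) = 77.63.
P₂ = ½(35.66+77.63)×6.8 = 385.2. Total P_a = 105.1+385.2 = 490.3 kN/m.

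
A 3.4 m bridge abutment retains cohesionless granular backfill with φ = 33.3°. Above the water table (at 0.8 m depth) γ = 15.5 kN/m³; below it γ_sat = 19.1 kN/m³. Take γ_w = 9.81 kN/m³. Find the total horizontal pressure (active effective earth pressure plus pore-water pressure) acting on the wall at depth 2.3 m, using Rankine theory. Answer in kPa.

22.4 kPa

K_a = (1 − sin φ)/(1 + sin φ) = 0.2911.
γ' = 19.1 − 9.81 = 9.290 kN/m³.
Effective vertical stress at 2.3 m: σ'_v = 15.5×0.8 + 9.290×1.50 = 26.34 kPa.
σ'_h = K_a σ'_v = 0.2911 × 26.34 = 7.667 kPa; u = γ_w × 1.50 = 14.71 kPa.
Total σ_h = 7.667 + 14.71 = 22.38 kPa.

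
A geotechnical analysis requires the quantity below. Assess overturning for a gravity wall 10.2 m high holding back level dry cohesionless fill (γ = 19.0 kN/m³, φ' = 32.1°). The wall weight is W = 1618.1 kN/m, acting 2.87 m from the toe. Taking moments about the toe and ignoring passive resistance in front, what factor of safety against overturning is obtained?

4.52

K_a = tan²(45° − 32.1°/2) = 0.3060.
P_a = ½K_aγH² = 0.5×0.3060×19.0×10.2² = 302.4 kN/m, acting at H/3 = 3.400 m above the base.
Overturning moment M_o = P_a × H/3 = 302.4 × 3.400 = 1028.
Resisting moment M_r = W × 2.87 = 1618.1 × 2.87 = 4644.
FS_overturning = M_r/M_o = 4644/1028 = 4.516.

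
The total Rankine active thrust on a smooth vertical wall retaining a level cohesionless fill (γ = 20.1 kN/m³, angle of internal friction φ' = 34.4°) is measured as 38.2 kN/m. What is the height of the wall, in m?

K_a = 0.2780. P_a = ½ K_a γ H² ⇒ H = √(2P_a/(K_a γ)).
H = √(2×38.2/(0.2780×20.1)) = 3.698 m.

3.70 m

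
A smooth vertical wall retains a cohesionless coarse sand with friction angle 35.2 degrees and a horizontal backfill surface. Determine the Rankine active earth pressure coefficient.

K_a = tan²(45° − φ/2) = tan²(27.40°) = 0.2687.

0.269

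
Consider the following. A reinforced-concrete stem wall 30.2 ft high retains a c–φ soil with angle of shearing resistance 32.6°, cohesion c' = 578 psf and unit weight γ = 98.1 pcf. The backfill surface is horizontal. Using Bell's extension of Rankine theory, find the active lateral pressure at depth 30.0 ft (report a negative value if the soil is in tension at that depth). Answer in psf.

K_a = (1 − sin φ)/(1 + sin φ) = 0.2997.
σ_a = K_a γ z − 2c√K_a = 0.2997×98.1×30.0 − 2×578×0.5475 = 249.2 psf.

249 psf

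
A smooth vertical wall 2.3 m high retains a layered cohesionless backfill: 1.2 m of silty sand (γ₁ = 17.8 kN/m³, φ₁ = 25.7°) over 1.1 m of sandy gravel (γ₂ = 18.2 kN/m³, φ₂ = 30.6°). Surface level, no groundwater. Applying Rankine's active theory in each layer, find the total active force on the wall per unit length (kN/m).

16.3 kN/m

K_a1 = tan²(45°−25.7°/2) = 0.3950; K_a2 = tan²(45°−30.6°/2) = 0.3253.
Layer 1: σ at base = K_a1 γ₁ h₁ = 8.438 kPa; P₁ = ½×8.438×1.2 = 5.063.
Layer 2: σ_v at top = γ₁h₁ = 21.36; σ_h top = K_a2×21.36 = 6.949; σ_h base = K_a2×(21.36+18.2×1.1) = 13.46.
P₂ = ½(6.949+13.46)×1.1 = 11.23. Total P_a = 5.063+11.23 = 16.29 kN/m.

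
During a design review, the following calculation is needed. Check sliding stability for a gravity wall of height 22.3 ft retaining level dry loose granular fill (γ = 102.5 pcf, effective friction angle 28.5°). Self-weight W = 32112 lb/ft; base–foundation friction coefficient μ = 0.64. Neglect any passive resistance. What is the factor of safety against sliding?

2.28

K_a = tan²(45° − 28.5°/2) = 0.3540.
P_a = ½K_aγH² = 0.5×0.3540×102.5×22.3² = 9021 lb/ft, acting at H/3 = 7.433 ft above the base.
FS_sliding = μW / P_a = 0.64×32112 / 9021 = 2.278.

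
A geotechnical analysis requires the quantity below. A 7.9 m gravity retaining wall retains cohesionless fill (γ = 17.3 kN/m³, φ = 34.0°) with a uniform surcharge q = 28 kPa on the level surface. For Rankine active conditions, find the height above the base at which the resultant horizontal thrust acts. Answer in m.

K_a = 0.2827.
Triangular part P₁ = ½K_aγH² = 152.6 at H/3 = 2.633 m; rectangular part P₂ = K_a q H = 62.54 at H/2 = 3.950 m.
ȳ = (P₁·2.633 + P₂·3.950)/(P₁+P₂) = 3.016 m.

3.02 m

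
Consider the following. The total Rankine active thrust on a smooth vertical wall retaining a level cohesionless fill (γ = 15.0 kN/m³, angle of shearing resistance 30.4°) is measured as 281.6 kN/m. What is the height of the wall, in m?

10.7 m

K_a = 0.3280. P_a = ½ K_a γ H² ⇒ H = √(2P_a/(K_a γ)).
H = √(2×281.6/(0.3280×15.0)) = 10.70 m.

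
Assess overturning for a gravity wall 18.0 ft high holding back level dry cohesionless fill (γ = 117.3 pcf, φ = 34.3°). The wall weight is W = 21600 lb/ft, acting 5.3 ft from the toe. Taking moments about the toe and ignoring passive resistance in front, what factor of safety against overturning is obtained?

3.60

K_a = tan²(45° − 34.3°/2) = 0.2792.
P_a = ½K_aγH² = 0.5×0.2792×117.3×18.0² = 5305 lb/ft, acting at H/3 = 6.000 ft above the base.
Overturning moment M_o = P_a × H/3 = 5305 × 6.000 = 31830.
Resisting moment M_r = W × 5.3 = 21600 × 5.3 = 114500.
FS_overturning = M_r/M_o = 114500/31830 = 3.597.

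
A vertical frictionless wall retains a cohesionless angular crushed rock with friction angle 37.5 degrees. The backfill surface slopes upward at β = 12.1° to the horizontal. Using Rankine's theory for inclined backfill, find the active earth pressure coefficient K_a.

K_a = cos β · (cos β − √(cos²β − cos²φ)) / (cos β + √(cos²β − cos²φ)).
cos β = 0.9778, cos φ = 0.7934, √(cos²β − cos²φ) = 0.5715.
K_a = 0.9778 × (0.9778 − 0.5715)/(0.9778 + 0.5715) = 0.2564.

0.256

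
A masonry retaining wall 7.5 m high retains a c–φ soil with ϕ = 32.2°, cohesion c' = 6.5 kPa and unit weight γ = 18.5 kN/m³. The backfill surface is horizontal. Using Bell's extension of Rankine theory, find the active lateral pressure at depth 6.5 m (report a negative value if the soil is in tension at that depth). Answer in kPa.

29.5 kPa

K_a = (1 − sin φ)/(1 + sin φ) = 0.3047.
σ_a = K_a γ z − 2c√K_a = 0.3047×18.5×6.5 − 2×6.5×0.5520 = 29.47 kPa.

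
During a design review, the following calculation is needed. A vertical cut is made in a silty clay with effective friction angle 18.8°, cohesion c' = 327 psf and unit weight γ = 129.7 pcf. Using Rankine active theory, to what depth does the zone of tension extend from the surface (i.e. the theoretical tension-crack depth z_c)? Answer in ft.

7.04 ft

K_a = tan²(45° − 18.8°/2) = 0.5126; √K_a = 0.7159.
The active pressure is zero where K_a γ z = 2c√K_a, so z_c = 2c/(γ√K_a) = 2×327/(129.7×0.7159) = 7.043 ft.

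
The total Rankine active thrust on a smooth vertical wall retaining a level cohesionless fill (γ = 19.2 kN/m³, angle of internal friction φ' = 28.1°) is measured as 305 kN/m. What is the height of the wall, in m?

K_a = 0.3596. P_a = ½ K_a γ H² ⇒ H = √(2P_a/(K_a γ)).
H = √(2×305/(0.3596×19.2)) = 9.399 m.

9.40 m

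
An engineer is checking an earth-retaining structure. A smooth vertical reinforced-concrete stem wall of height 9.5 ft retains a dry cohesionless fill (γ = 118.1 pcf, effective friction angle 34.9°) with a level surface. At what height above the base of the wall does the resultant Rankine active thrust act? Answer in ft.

3.17 ft

K_a = 0.2721.
The pressure distribution is triangular, so the resultant acts at H/3 above the base = 9.5/3 = 3.167 ft.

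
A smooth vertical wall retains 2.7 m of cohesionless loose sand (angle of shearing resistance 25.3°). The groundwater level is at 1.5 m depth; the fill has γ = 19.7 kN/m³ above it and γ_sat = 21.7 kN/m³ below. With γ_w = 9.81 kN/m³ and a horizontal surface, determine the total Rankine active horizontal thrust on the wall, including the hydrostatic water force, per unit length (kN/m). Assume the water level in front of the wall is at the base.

K_a = tan²(45° − φ/2) = 0.4012.
γ' = 21.7 − 9.81 = 11.89 kN/m³. Depth below WT = 1.2 m.
σ'_h at WT = K_a γ d_w = 11.86 kPa; at base = 11.86 + K_a γ' × 1.2 = 17.58 kPa.
P₁ (0–1.5 m) = ½×11.86×1.5 = 8.891. P₂ (1.5–2.7 m) = ½(11.86+17.58)×1.2 = 17.66.
P_w = ½ γ_w h₂² = 0.5×9.81×1.2² = 7.063. Total = 8.891+17.66+7.063 = 33.62 kN/m.

33.6 kN/m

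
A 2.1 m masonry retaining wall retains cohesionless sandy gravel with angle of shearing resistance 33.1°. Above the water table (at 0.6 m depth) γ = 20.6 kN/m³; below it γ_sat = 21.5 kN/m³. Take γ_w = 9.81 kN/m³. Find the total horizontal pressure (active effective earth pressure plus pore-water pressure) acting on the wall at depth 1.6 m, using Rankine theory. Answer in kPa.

16.9 kPa

K_a = (1 − sin φ)/(1 + sin φ) = 0.2936.
γ' = 21.5 − 9.81 = 11.69 kN/m³.
Effective vertical stress at 1.6 m: σ'_v = 20.6×0.6 + 11.69×1.00 = 24.05 kPa.
σ'_h = K_a σ'_v = 0.2936 × 24.05 = 7.060 kPa; u = γ_w × 1.00 = 9.810 kPa.
Total σ_h = 7.060 + 9.810 = 16.87 kPa.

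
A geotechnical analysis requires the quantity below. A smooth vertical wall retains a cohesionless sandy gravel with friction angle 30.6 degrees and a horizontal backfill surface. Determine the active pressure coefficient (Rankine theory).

K_a = (1 − sin φ)/(1 + sin φ) = (1 − sin 30.6°)/(1 + sin 30.6°) = 0.3253.

0.325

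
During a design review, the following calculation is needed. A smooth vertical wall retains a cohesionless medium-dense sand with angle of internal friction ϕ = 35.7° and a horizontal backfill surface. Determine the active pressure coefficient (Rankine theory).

0.263

K_a = (1 − sin φ)/(1 + sin φ) = (1 − sin 35.7°)/(1 + sin 35.7°) = 0.2630.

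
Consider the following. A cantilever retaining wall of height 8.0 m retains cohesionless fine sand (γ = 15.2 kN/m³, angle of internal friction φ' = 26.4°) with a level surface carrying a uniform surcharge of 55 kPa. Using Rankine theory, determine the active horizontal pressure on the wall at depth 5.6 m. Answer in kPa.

K_a = (1 − sin φ)/(1 + sin φ) = 0.3844.
σ_v = γz + q = 15.2 × 5.6 + 55 = 140.1 kPa.
σ_h = K_a σ_v = 0.3844 × 140.1 = 53.87 kPa.

53.9 kPa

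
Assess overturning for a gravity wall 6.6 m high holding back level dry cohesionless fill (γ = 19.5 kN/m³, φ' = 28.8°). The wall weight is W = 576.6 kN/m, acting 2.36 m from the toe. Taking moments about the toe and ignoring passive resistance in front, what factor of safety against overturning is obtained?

4.16

K_a = tan²(45° − 28.8°/2) = 0.3498.
P_a = ½K_aγH² = 0.5×0.3498×19.5×6.6² = 148.5 kN/m, acting at H/3 = 2.200 m above the base.
Overturning moment M_o = P_a × H/3 = 148.5 × 2.200 = 326.8.
Resisting moment M_r = W × 2.36 = 576.6 × 2.36 = 1361.
FS_overturning = M_r/M_o = 1361/326.8 = 4.164.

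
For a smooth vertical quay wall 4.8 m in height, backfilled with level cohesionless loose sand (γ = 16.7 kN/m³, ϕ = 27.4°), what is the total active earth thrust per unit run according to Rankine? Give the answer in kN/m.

71.1 kN/m

K_a = tan²(45° − φ/2) = 0.3697.
P_a = ½ K_a γ H² = 0.5 × 0.3697 × 16.7 × 4.8² = 71.12 kN/m.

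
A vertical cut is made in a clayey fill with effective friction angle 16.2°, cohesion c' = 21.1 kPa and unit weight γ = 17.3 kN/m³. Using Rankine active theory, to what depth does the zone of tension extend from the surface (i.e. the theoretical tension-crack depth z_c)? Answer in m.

K_a = tan²(45° − 16.2°/2) = 0.5637; √K_a = 0.7508.
The active pressure is zero where K_a γ z = 2c√K_a, so z_c = 2c/(γ√K_a) = 2×21.1/(17.3×0.7508) = 3.249 m.

3.25 m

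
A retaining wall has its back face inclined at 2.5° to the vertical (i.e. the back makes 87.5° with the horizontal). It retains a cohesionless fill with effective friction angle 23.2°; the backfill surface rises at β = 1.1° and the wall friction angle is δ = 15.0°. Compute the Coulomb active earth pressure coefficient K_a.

K_a = sin²(α+φ) / [sin²α · sin(α−δ) · (1 + √{sin(φ+δ)sin(φ−β) / (sin(α−δ)sin(α+β))})²].
With α = 87.5°, φ = 23.2°, δ = 15.0°, β = 1.1°: K_a = 0.4119.

0.412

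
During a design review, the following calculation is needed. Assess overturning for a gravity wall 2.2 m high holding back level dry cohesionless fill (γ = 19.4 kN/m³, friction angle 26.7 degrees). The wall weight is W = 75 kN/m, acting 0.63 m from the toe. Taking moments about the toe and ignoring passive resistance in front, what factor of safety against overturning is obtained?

3.61

K_a = tan²(45° − 26.7°/2) = 0.3800.
P_a = ½K_aγH² = 0.5×0.3800×19.4×2.2² = 17.84 kN/m, acting at H/3 = 0.7333 m above the base.
Overturning moment M_o = P_a × H/3 = 17.84 × 0.7333 = 13.08.
Resisting moment M_r = W × 0.63 = 75 × 0.63 = 47.25.
FS_overturning = M_r/M_o = 47.25/13.08 = 3.612.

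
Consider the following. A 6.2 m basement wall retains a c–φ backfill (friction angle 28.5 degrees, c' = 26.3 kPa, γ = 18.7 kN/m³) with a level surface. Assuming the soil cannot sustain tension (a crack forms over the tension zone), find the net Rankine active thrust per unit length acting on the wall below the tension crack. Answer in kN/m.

K_a = 0.3540; √K_a = 0.5949.
Tension-crack depth z_c = 2c/(γ√K_a) = 2×26.3/(18.7×0.5949) = 4.728 m.
σ_a at base = K_a γ H − 2c√K_a = 0.3540×18.7×6.2 − 2×26.3×0.5949 = 9.743 kPa.
P_a = ½ × 9.743 × (H − z_c) = 0.5×9.743×1.472 = 7.171 kN/m.

7.17 kN/m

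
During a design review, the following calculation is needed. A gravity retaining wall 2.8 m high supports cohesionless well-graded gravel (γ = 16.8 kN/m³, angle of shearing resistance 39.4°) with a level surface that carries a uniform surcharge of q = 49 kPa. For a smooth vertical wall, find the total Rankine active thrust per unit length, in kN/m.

45.4 kN/m

K_a = tan²(45° − φ/2) = 0.2234.
Soil triangle: ½ K_a γ H² = 0.5×0.2234×16.8×2.8² = 14.72 kN/m.
Surcharge rectangle: K_a q H = 0.2234×49×2.8 = 30.66 kN/m.
Total = 14.72 + 30.66 = 45.37 kN/m.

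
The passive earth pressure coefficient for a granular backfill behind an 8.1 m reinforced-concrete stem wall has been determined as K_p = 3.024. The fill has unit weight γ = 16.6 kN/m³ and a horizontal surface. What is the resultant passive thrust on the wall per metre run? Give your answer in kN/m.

P = ½ K_p γ H² = 0.5 × 3.024 × 16.6 × 8.1² = 1647 kN/m.

1650 kN/m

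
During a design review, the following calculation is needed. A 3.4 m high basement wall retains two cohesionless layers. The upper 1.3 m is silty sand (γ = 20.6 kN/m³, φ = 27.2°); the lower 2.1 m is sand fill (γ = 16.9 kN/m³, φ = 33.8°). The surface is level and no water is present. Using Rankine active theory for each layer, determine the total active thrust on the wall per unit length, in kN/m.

K_a1 = tan²(45°−27.2°/2) = 0.3726; K_a2 = tan²(45°−33.8°/2) = 0.2851.
Layer 1: σ at base = K_a1 γ₁ h₁ = 9.978 kPa; P₁ = ½×9.978×1.3 = 6.486.
Layer 2: σ_v at top = γ₁h₁ = 26.78; σ_h top = K_a2×26.78 = 7.635; σ_h base = K_a2×(26.78+16.9×2.1) = 17.75.
P₂ = ½(7.635+17.75)×2.1 = 26.66. Total P_a = 6.486+26.66 = 33.14 kN/m.

33.1 kN/m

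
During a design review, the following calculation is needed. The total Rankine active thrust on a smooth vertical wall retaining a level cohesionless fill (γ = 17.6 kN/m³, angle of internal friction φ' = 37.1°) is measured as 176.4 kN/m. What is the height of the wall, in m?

9.00 m

K_a = 0.2475. P_a = ½ K_a γ H² ⇒ H = √(2P_a/(K_a γ)).
H = √(2×176.4/(0.2475×17.6)) = 9.000 m.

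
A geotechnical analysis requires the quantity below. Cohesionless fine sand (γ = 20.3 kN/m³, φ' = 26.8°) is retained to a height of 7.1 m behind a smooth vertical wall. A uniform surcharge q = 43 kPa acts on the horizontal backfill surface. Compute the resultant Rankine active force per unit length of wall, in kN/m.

K_a = tan²(45° − φ/2) = 0.3785.
Soil triangle: ½ K_a γ H² = 0.5×0.3785×20.3×7.1² = 193.7 kN/m.
Surcharge rectangle: K_a q H = 0.3785×43×7.1 = 115.5 kN/m.
Total = 193.7 + 115.5 = 309.2 kN/m.

309 kN/m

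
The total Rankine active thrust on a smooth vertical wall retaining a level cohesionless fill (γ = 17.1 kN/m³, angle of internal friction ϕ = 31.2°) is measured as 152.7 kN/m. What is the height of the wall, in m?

7.50 m

K_a = 0.3175. P_a = ½ K_a γ H² ⇒ H = √(2P_a/(K_a γ)).
H = √(2×152.7/(0.3175×17.1)) = 7.500 m.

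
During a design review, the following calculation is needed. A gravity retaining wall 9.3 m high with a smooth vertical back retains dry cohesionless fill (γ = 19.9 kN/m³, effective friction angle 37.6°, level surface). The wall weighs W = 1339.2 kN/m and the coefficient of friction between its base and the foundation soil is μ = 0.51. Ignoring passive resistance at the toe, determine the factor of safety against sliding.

3.28

K_a = tan²(45° − 37.6°/2) = 0.2421.
P_a = ½K_aγH² = 0.5×0.2421×19.9×9.3² = 208.4 kN/m, acting at H/3 = 3.100 m above the base.
FS_sliding = μW / P_a = 0.51×1339.2 / 208.4 = 3.278.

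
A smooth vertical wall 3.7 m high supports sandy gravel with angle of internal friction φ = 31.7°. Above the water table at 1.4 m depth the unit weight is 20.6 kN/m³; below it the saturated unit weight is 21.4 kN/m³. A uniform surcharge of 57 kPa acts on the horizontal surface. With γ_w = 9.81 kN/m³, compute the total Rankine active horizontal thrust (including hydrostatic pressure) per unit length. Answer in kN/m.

K_a = tan²(45° − φ/2) = 0.3111.
γ' = 21.4 − 9.81 = 11.59 kN/m³. h₂ = H − d_w = 2.3 m.
σ'_h: at surface K_a·q = 17.73; at WT K_a(q+γd_w) = 26.70; at base K_a(q+γd_w+γ'h₂) = 34.99 kPa.
P₁ = ½(17.73+26.70)×1.4 = 31.10; P₂ = ½(26.70+34.99)×2.3 = 70.95; P_w = ½γ_w h₂² = 25.95.
Total = 31.10+70.95+25.95 = 128.0 kN/m.

128 kN/m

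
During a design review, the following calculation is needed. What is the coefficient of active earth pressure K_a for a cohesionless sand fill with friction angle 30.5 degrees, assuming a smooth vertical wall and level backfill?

0.327

K_a = tan²(45° − φ/2) = tan²(29.75°) = 0.3267.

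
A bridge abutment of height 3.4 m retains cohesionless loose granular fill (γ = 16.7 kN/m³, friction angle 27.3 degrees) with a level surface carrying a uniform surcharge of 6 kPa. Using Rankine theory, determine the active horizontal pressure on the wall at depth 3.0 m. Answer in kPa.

20.8 kPa

K_a = (1 − sin φ)/(1 + sin φ) = 0.3711.
σ_v = γz + q = 16.7 × 3.0 + 6 = 56.10 kPa.
σ_h = K_a σ_v = 0.3711 × 56.10 = 20.82 kPa.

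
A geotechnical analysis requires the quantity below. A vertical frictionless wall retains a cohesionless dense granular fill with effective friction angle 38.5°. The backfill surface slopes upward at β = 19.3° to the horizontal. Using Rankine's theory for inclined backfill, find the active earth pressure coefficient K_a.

0.267

K_a = cos β · (cos β − √(cos²β − cos²φ)) / (cos β + √(cos²β − cos²φ)).
cos β = 0.9438, cos φ = 0.7826, √(cos²β − cos²φ) = 0.5275.
K_a = 0.9438 × (0.9438 − 0.5275)/(0.9438 + 0.5275) = 0.2670.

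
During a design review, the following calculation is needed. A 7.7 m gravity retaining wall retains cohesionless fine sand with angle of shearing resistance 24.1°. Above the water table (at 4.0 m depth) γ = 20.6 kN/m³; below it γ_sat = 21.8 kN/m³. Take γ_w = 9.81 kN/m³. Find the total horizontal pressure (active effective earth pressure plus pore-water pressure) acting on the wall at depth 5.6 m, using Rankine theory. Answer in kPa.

58.4 kPa

K_a = (1 − sin φ)/(1 + sin φ) = 0.4201.
γ' = 21.8 − 9.81 = 11.99 kN/m³.
Effective vertical stress at 5.6 m: σ'_v = 20.6×4.0 + 11.99×1.60 = 101.6 kPa.
σ'_h = K_a σ'_v = 0.4201 × 101.6 = 42.68 kPa; u = γ_w × 1.60 = 15.70 kPa.
Total σ_h = 42.68 + 15.70 = 58.37 kPa.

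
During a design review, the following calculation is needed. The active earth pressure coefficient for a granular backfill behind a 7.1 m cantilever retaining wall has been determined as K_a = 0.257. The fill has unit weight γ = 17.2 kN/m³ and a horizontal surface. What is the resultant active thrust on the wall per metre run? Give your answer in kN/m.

P = ½ K_a γ H² = 0.5 × 0.257 × 17.2 × 7.1² = 111.4 kN/m.

111 kN/m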